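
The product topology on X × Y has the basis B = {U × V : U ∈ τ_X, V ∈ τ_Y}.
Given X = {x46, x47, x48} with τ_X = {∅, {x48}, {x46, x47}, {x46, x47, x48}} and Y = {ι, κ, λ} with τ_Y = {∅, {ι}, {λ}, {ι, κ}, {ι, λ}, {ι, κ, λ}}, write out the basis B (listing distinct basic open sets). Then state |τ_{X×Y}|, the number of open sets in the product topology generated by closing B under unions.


Basis B = {∅ × ∅, {x48} × {ι}, {x48} × {λ}, {x46, x47} × {ι}, {x46, x47} × {λ}, {x48} × {ι, κ}, {x48} × {ι, λ}, {x46, x47, x48} × {ι}, {x46, x47, x48} × {λ}, {x48} × {ι, κ, λ}, {x46, x47} × {ι, κ}, {x46, x47} × {ι, λ}, {x46, x47} × {ι, κ, λ}, {x46, x47, x48} × {ι, κ}, {x46, x47, x48} × {ι, λ}, {x46, x47, x48} × {ι, κ, λ}}; |τ_{X×Y}| = 36.

Enumerate products U × V with U ∈ τ_X, V ∈ τ_Y (deduplicated):
  ∅ × ∅ = {} (∅)
  {x48} × {ι} = {(x48,ι)}
  {x48} × {λ} = {(x48,λ)}
  {x46, x47} × {ι} = {(x46,ι), (x47,ι)}
  {x46, x47} × {λ} = {(x46,λ), (x47,λ)}
  {x48} × {ι, κ} = {(x48,ι), (x48,κ)}
  {x48} × {ι, λ} = {(x48,ι), (x48,λ)}
  {x46, x47, x48} × {ι} = {(x46,ι), (x47,ι), (x48,ι)}
  {x46, x47, x48} × {λ} = {(x46,λ), (x47,λ), (x48,λ)}
  {x48} × {ι, κ, λ} = {(x48,ι), (x48,κ), (x48,λ)}
  {x46, x47} × {ι, κ} = {(x46,ι), (x46,κ), (x47,ι), (x47,κ)}
  {x46, x47} × {ι, λ} = {(x46,ι), (x46,λ), (x47,ι), (x47,λ)}
  {x46, x47} × {ι, κ, λ} = {(x46,ι), (x46,κ), (x46,λ), (x47,ι), (x47,κ), (x47,λ)}
  {x46, x47, x48} × {ι, κ} = {(x46,ι), (x46,κ), (x47,ι), (x47,κ), (x48,ι), (x48,κ)}
  {x46, x47, x48} × {ι, λ} = {(x46,ι), (x46,λ), (x47,ι), (x47,λ), (x48,ι), (x48,λ)}
  {x46, x47, x48} × {ι, κ, λ} = {(x46,ι), (x46,κ), (x46,λ), (x47,ι), (x47,κ), (x47,λ), (x48,ι), (x48,κ), (x48,λ)}
These 16 distinct sets form the basis B.
Close under arbitrary unions to get τ_{X×Y}; counting gives |τ_{X×Y}| = 36.


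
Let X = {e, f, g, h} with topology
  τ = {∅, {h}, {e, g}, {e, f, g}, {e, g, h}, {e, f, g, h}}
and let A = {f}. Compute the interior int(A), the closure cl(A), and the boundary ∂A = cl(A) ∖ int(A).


int(A) = ∅, cl(A) = {f}, ∂A = {f}.

Closed sets in (X, τ) are complements of opens:
  closed(X, τ) = {∅, {f}, {h}, {f, h}, {e, f, g}, {e, f, g, h}}.
int(A) = ⋃ {U ∈ τ : U ⊆ A}. Opens contained in A: ∅.
Taking the union of these: int(A) = ∅.
cl(A) = ⋂ {C closed : A ⊆ C}. Closed sets containing A: {f}, {f, h}, {e, f, g}, {e, f, g, h}.
Intersecting these: cl(A) = {f}.
∂A = cl(A) ∖ int(A) = {f} ∖ ∅ = {f}.


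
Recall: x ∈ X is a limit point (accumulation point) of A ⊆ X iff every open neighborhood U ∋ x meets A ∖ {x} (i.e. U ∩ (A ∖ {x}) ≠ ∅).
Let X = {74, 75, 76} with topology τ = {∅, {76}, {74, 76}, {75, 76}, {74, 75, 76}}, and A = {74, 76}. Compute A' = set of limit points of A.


A' = {74, 75}

For each x ∈ X, list the open sets U ∈ τ with x ∈ U, then check whether U ∩ (A ∖ {x}) ≠ ∅ for every such U.
  x = 74: opens ∋ x are {74, 76}, {74, 75, 76}; each meets A ∖ {74}, so x IS a limit point.
  x = 75: opens ∋ x are {75, 76}, {74, 75, 76}; each meets A ∖ {75}, so x IS a limit point.
  x = 76: open {76} ∋ x has {76} ∩ (A ∖ {76}) = ∅, so x is NOT a limit point.
Collecting: A' = {74, 75}.


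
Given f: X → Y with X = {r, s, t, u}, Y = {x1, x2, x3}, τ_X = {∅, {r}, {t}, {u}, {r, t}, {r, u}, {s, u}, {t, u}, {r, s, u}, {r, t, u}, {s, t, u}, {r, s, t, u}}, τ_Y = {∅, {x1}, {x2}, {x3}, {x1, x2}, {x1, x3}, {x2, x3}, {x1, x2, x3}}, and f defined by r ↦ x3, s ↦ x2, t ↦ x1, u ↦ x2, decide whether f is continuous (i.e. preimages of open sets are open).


f IS continuous.

Compute f^{-1}(U) for each U ∈ τ_Y:
  U = ∅: f^{-1}(U) = ∅ ∈ τ_X ✓.
  U = {x1}: f^{-1}(U) = {t} ∈ τ_X ✓.
  U = {x2}: f^{-1}(U) = {s, u} ∈ τ_X ✓.
  U = {x3}: f^{-1}(U) = {r} ∈ τ_X ✓.
  U = {x1, x2}: f^{-1}(U) = {s, t, u} ∈ τ_X ✓.
  U = {x1, x3}: f^{-1}(U) = {r, t} ∈ τ_X ✓.
  U = {x2, x3}: f^{-1}(U) = {r, s, u} ∈ τ_X ✓.
  U = {x1, x2, x3}: f^{-1}(U) = {r, s, t, u} ∈ τ_X ✓.
Every preimage lies in τ_X, so f IS continuous.


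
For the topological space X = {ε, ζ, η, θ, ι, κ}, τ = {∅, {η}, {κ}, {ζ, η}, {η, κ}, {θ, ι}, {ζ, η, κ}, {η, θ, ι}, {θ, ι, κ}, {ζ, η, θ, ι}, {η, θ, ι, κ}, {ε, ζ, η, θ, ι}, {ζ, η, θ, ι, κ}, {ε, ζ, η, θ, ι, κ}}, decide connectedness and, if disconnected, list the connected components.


(X, τ) is disconnected; components = [{κ}, {ε, ζ, η, θ, ι}].

Find clopen sets (U ∈ τ with X ∖ U ∈ τ):
  U = ∅, X ∖ U = {ε, ζ, η, θ, ι, κ} — both open, so U is clopen.
  U = {κ}, X ∖ U = {ε, ζ, η, θ, ι} — both open, so U is clopen.
  U = {ε, ζ, η, θ, ι}, X ∖ U = {κ} — both open, so U is clopen.
  U = {ε, ζ, η, θ, ι, κ}, X ∖ U = ∅ — both open, so U is clopen.
Nontrivial clopen(s) exist: e.g. {ε, ζ, η, θ, ι}. So (X, τ) is disconnected.
Compute connected components by grouping points that agree on all clopens:
  component: {κ}
  component: {ε, ζ, η, θ, ι}


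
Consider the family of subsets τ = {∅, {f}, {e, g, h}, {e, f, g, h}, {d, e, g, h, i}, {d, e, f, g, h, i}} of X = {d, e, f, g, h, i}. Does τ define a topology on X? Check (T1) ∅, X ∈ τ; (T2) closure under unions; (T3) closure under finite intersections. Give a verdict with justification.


τ IS a topology on X.

Axiom (T1): ∅ ∈ τ? Yes; X ∈ τ? Yes.
Axiom (T2/T3): check pairwise unions and intersections of members of τ.
All pairwise intersections and unions checked — each lies in τ. Therefore τ satisfies (T1), (T2), (T3): it IS a topology on X.


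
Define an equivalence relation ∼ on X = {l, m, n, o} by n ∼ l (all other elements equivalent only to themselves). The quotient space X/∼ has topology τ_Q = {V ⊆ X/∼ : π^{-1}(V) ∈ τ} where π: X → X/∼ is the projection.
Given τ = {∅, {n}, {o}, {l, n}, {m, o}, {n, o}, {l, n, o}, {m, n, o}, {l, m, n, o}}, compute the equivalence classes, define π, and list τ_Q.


X/∼ = {[l=n], [m], [o]}; |τ_Q| = 6.

Equivalence classes: [l=n], [m], [o].
Quotient map π: X → X/∼ sends l ↦ [l=n], m ↦ [m], n ↦ [l=n], o ↦ [o].
For each subset V ⊆ X/∼, compute π^{-1}(V) ⊆ X and check whether π^{-1}(V) ∈ τ. V is open in τ_Q iff π^{-1}(V) ∈ τ.
  V = {}: π^{-1}(V) = ∅ ∈ τ ✓.
  V = {[l=n]}: π^{-1}(V) = {l, n} ∈ τ ✓.
  V = {[m]}: π^{-1}(V) = {m} ∉ τ ✗.
  V = {[l=n], [m]}: π^{-1}(V) = {l, m, n} ∉ τ ✗.
  V = {[o]}: π^{-1}(V) = {o} ∈ τ ✓.
  V = {[l=n], [o]}: π^{-1}(V) = {l, n, o} ∈ τ ✓.
  V = {[m], [o]}: π^{-1}(V) = {m, o} ∈ τ ✓.
  V = {[l=n], [m], [o]}: π^{-1}(V) = {l, m, n, o} ∈ τ ✓.
Open sets in the quotient: τ_Q = {{}, {[l=n]}, {[o]}, {[l=n], [o]}, {[m], [o]}, {[l=n], [m], [o]}} (6 elements).


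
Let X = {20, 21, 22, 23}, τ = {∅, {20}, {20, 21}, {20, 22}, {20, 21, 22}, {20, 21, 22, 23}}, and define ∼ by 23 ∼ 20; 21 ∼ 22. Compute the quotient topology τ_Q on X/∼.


X/∼ = {[20=23], [21=22]}; |τ_Q| = 2.

Equivalence classes: [20=23], [21=22].
Quotient map π: X → X/∼ sends 20 ↦ [20=23], 21 ↦ [21=22], 22 ↦ [21=22], 23 ↦ [20=23].
For each subset V ⊆ X/∼, compute π^{-1}(V) ⊆ X and check whether π^{-1}(V) ∈ τ. V is open in τ_Q iff π^{-1}(V) ∈ τ.
  V = {}: π^{-1}(V) = ∅ ∈ τ ✓.
  V = {[20=23]}: π^{-1}(V) = {20, 23} ∉ τ ✗.
  V = {[21=22]}: π^{-1}(V) = {21, 22} ∉ τ ✗.
  V = {[20=23], [21=22]}: π^{-1}(V) = {20, 21, 22, 23} ∈ τ ✓.
Open sets in the quotient: τ_Q = {{}, {[20=23], [21=22]}} (2 elements).


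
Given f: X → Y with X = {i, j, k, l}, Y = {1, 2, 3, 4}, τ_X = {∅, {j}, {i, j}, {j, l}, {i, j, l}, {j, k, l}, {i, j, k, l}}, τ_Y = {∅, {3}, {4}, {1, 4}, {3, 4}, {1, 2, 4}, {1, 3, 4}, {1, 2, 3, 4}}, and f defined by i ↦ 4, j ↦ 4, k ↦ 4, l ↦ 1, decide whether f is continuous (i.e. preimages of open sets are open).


f is NOT continuous.

Compute f^{-1}(U) for each U ∈ τ_Y:
  U = ∅: f^{-1}(U) = ∅ ∈ τ_X ✓.
  U = {3}: f^{-1}(U) = ∅ ∈ τ_X ✓.
  U = {4}: f^{-1}(U) = {i, j, k} ∉ τ_X ✗.
  U = {1, 4}: f^{-1}(U) = {i, j, k, l} ∈ τ_X ✓.
  U = {3, 4}: f^{-1}(U) = {i, j, k} ∉ τ_X ✗.
  U = {1, 2, 4}: f^{-1}(U) = {i, j, k, l} ∈ τ_X ✓.
  U = {1, 3, 4}: f^{-1}(U) = {i, j, k, l} ∈ τ_X ✓.
  U = {1, 2, 3, 4}: f^{-1}(U) = {i, j, k, l} ∈ τ_X ✓.
Found U = {4} with f^{-1}(U) = {i, j, k} not in τ_X. Therefore f is NOT continuous.


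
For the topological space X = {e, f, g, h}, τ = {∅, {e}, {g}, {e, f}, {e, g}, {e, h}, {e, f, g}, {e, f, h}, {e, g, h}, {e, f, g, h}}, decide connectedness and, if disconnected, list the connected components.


(X, τ) is disconnected; components = [{g}, {e, f, h}].

Find clopen sets (U ∈ τ with X ∖ U ∈ τ):
  U = ∅, X ∖ U = {e, f, g, h} — both open, so U is clopen.
  U = {g}, X ∖ U = {e, f, h} — both open, so U is clopen.
  U = {e, f, h}, X ∖ U = {g} — both open, so U is clopen.
  U = {e, f, g, h}, X ∖ U = ∅ — both open, so U is clopen.
Nontrivial clopen(s) exist: e.g. {e, f, h}. So (X, τ) is disconnected.
Compute connected components by grouping points that agree on all clopens:
  component: {g}
  component: {e, f, h}


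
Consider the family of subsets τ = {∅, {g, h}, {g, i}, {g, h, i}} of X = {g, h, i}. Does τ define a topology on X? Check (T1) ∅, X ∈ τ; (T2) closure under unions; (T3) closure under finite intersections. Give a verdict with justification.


τ is NOT a topology on X.

Axiom (T1): ∅ ∈ τ? Yes; X ∈ τ? Yes.
Axiom (T2/T3): check pairwise unions and intersections of members of τ.
Counterexample for (T3): {g, h} ∩ {g, i} = {g} ∉ τ. Therefore τ is NOT a topology.


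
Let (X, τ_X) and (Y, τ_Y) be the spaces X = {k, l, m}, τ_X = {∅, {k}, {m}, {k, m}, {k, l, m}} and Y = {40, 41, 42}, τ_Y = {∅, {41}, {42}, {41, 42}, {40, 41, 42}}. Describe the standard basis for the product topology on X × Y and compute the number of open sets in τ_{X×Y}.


Basis B = {∅ × ∅, {k} × {41}, {k} × {42}, {m} × {41}, {m} × {42}, {k} × {41, 42}, {k, m} × {41}, {k, m} × {42}, {m} × {41, 42}, {k} × {40, 41, 42}, {k, l, m} × {41}, {k, l, m} × {42}, {m} × {40, 41, 42}, {k, m} × {41, 42}, {k, m} × {40, 41, 42}, {k, l, m} × {41, 42}, {k, l, m} × {40, 41, 42}}; |τ_{X×Y}| = 48.

Enumerate products U × V with U ∈ τ_X, V ∈ τ_Y (deduplicated):
  ∅ × ∅ = {} (∅)
  {k} × {41} = {(k,41)}
  {k} × {42} = {(k,42)}
  {m} × {41} = {(m,41)}
  {m} × {42} = {(m,42)}
  {k} × {41, 42} = {(k,41), (k,42)}
  {k, m} × {41} = {(k,41), (m,41)}
  {k, m} × {42} = {(k,42), (m,42)}
  {m} × {41, 42} = {(m,41), (m,42)}
  {k} × {40, 41, 42} = {(k,40), (k,41), (k,42)}
  {k, l, m} × {41} = {(k,41), (l,41), (m,41)}
  {k, l, m} × {42} = {(k,42), (l,42), (m,42)}
  {m} × {40, 41, 42} = {(m,40), (m,41), (m,42)}
  {k, m} × {41, 42} = {(k,41), (k,42), (m,41), (m,42)}
  {k, m} × {40, 41, 42} = {(k,40), (k,41), (k,42), (m,40), (m,41), (m,42)}
  {k, l, m} × {41, 42} = {(k,41), (k,42), (l,41), (l,42), (m,41), (m,42)}
  {k, l, m} × {40, 41, 42} = {(k,40), (k,41), (k,42), (l,40), (l,41), (l,42), (m,40), (m,41), (m,42)}
These 17 distinct sets form the basis B.
Close under arbitrary unions to get τ_{X×Y}; counting gives |τ_{X×Y}| = 48.


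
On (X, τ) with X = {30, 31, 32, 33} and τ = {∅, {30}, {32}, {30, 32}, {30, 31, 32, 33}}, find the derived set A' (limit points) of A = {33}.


A' = {31}

For each x ∈ X, list the open sets U ∈ τ with x ∈ U, then check whether U ∩ (A ∖ {x}) ≠ ∅ for every such U.
  x = 30: open {30} ∋ x has {30} ∩ (A ∖ {30}) = ∅, so x is NOT a limit point.
  x = 31: opens ∋ x are {30, 31, 32, 33}; each meets A ∖ {31}, so x IS a limit point.
  x = 32: open {32} ∋ x has {32} ∩ (A ∖ {32}) = ∅, so x is NOT a limit point.
  x = 33: open {30, 31, 32, 33} ∋ x has {30, 31, 32, 33} ∩ (A ∖ {33}) = ∅, so x is NOT a limit point.
Collecting: A' = {31}.


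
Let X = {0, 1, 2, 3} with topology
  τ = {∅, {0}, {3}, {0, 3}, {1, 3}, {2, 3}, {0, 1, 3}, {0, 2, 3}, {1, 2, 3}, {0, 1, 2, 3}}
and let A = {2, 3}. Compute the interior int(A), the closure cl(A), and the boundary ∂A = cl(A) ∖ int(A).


int(A) = {2, 3}, cl(A) = {1, 2, 3}, ∂A = {1}.

Closed sets in (X, τ) are complements of opens:
  closed(X, τ) = {∅, {0}, {1}, {2}, {0, 1}, {0, 2}, {1, 2}, {0, 1, 2}, {1, 2, 3}, {0, 1, 2, 3}}.
int(A) = ⋃ {U ∈ τ : U ⊆ A}. Opens contained in A: ∅, {3}, {2, 3}.
Taking the union of these: int(A) = {2, 3}.
cl(A) = ⋂ {C closed : A ⊆ C}. Closed sets containing A: {1, 2, 3}, {0, 1, 2, 3}.
Intersecting these: cl(A) = {1, 2, 3}.
∂A = cl(A) ∖ int(A) = {1, 2, 3} ∖ {2, 3} = {1}.


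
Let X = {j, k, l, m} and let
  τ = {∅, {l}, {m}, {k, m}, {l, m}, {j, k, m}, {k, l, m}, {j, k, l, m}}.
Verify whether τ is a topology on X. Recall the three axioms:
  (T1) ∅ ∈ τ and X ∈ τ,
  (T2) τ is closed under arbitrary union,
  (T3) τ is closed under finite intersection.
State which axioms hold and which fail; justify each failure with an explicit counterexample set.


τ IS a topology on X.

Axiom (T1): ∅ ∈ τ? Yes; X ∈ τ? Yes.
Axiom (T2/T3): check pairwise unions and intersections of members of τ.
All pairwise intersections and unions checked — each lies in τ. Therefore τ satisfies (T1), (T2), (T3): it IS a topology on X.


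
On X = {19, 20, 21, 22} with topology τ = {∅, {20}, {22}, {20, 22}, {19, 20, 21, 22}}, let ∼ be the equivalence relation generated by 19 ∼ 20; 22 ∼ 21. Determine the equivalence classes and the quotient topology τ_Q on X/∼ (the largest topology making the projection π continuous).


X/∼ = {[19=20], [21=22]}; |τ_Q| = 2.

Equivalence classes: [19=20], [21=22].
Quotient map π: X → X/∼ sends 19 ↦ [19=20], 20 ↦ [19=20], 21 ↦ [21=22], 22 ↦ [21=22].
For each subset V ⊆ X/∼, compute π^{-1}(V) ⊆ X and check whether π^{-1}(V) ∈ τ. V is open in τ_Q iff π^{-1}(V) ∈ τ.
  V = {}: π^{-1}(V) = ∅ ∈ τ ✓.
  V = {[19=20]}: π^{-1}(V) = {19, 20} ∉ τ ✗.
  V = {[21=22]}: π^{-1}(V) = {21, 22} ∉ τ ✗.
  V = {[19=20], [21=22]}: π^{-1}(V) = {19, 20, 21, 22} ∈ τ ✓.
Open sets in the quotient: τ_Q = {{}, {[19=20], [21=22]}} (2 elements).


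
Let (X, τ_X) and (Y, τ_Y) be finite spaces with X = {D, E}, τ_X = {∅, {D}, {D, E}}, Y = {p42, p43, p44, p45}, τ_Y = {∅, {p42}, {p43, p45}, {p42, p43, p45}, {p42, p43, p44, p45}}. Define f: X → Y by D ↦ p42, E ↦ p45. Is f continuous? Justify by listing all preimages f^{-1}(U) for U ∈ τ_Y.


f is NOT continuous.

Compute f^{-1}(U) for each U ∈ τ_Y:
  U = ∅: f^{-1}(U) = ∅ ∈ τ_X ✓.
  U = {p42}: f^{-1}(U) = {D} ∈ τ_X ✓.
  U = {p43, p45}: f^{-1}(U) = {E} ∉ τ_X ✗.
  U = {p42, p43, p45}: f^{-1}(U) = {D, E} ∈ τ_X ✓.
  U = {p42, p43, p44, p45}: f^{-1}(U) = {D, E} ∈ τ_X ✓.
Found U = {p43, p45} with f^{-1}(U) = {E} not in τ_X. Therefore f is NOT continuous.


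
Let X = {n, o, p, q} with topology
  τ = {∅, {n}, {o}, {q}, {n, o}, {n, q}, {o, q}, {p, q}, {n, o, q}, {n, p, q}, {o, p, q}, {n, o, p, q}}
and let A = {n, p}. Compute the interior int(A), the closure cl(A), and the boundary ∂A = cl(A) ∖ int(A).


int(A) = {n}, cl(A) = {n, p}, ∂A = {p}.

Closed sets in (X, τ) are complements of opens:
  closed(X, τ) = {∅, {n}, {o}, {p}, {n, o}, {n, p}, {o, p}, {p, q}, {n, o, p}, {n, p, q}, {o, p, q}, {n, o, p, q}}.
int(A) = ⋃ {U ∈ τ : U ⊆ A}. Opens contained in A: ∅, {n}.
Taking the union of these: int(A) = {n}.
cl(A) = ⋂ {C closed : A ⊆ C}. Closed sets containing A: {n, p}, {n, o, p}, {n, p, q}, {n, o, p, q}.
Intersecting these: cl(A) = {n, p}.
∂A = cl(A) ∖ int(A) = {n, p} ∖ {n} = {p}.


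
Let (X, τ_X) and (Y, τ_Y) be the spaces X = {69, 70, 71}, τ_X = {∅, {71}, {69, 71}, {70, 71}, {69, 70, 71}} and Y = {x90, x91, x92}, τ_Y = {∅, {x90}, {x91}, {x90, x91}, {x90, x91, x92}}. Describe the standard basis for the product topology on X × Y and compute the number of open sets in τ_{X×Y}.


Basis B = {∅ × ∅, {71} × {x90}, {71} × {x91}, {69, 71} × {x90}, {69, 71} × {x91}, {70, 71} × {x90}, {70, 71} × {x91}, {71} × {x90, x91}, {69, 70, 71} × {x90}, {69, 70, 71} × {x91}, {71} × {x90, x91, x92}, {69, 71} × {x90, x91}, {70, 71} × {x90, x91}, {69, 71} × {x90, x91, x92}, {69, 70, 71} × {x90, x91}, {70, 71} × {x90, x91, x92}, {69, 70, 71} × {x90, x91, x92}}; |τ_{X×Y}| = 50.

Enumerate products U × V with U ∈ τ_X, V ∈ τ_Y (deduplicated):
  ∅ × ∅ = {} (∅)
  {71} × {x90} = {(71,x90)}
  {71} × {x91} = {(71,x91)}
  {69, 71} × {x90} = {(69,x90), (71,x90)}
  {69, 71} × {x91} = {(69,x91), (71,x91)}
  {70, 71} × {x90} = {(70,x90), (71,x90)}
  {70, 71} × {x91} = {(70,x91), (71,x91)}
  {71} × {x90, x91} = {(71,x90), (71,x91)}
  {69, 70, 71} × {x90} = {(69,x90), (70,x90), (71,x90)}
  {69, 70, 71} × {x91} = {(69,x91), (70,x91), (71,x91)}
  {71} × {x90, x91, x92} = {(71,x90), (71,x91), (71,x92)}
  {69, 71} × {x90, x91} = {(69,x90), (69,x91), (71,x90), (71,x91)}
  {70, 71} × {x90, x91} = {(70,x90), (70,x91), (71,x90), (71,x91)}
  {69, 71} × {x90, x91, x92} = {(69,x90), (69,x91), (69,x92), (71,x90), (71,x91), (71,x92)}
  {69, 70, 71} × {x90, x91} = {(69,x90), (69,x91), (70,x90), (70,x91), (71,x90), (71,x91)}
  {70, 71} × {x90, x91, x92} = {(70,x90), (70,x91), (70,x92), (71,x90), (71,x91), (71,x92)}
  {69, 70, 71} × {x90, x91, x92} = {(69,x90), (69,x91), (69,x92), (70,x90), (70,x91), (70,x92), (71,x90), (71,x91), (71,x92)}
These 17 distinct sets form the basis B.
Close under arbitrary unions to get τ_{X×Y}; counting gives |τ_{X×Y}| = 50.


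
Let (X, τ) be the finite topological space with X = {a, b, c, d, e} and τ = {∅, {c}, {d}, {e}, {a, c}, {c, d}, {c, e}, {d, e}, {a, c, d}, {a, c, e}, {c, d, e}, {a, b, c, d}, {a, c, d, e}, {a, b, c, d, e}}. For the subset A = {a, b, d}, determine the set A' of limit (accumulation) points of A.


A' = {b}

For each x ∈ X, list the open sets U ∈ τ with x ∈ U, then check whether U ∩ (A ∖ {x}) ≠ ∅ for every such U.
  x = a: open {a, c} ∋ x has {a, c} ∩ (A ∖ {a}) = ∅, so x is NOT a limit point.
  x = b: opens ∋ x are {a, b, c, d}, {a, b, c, d, e}; each meets A ∖ {b}, so x IS a limit point.
  x = c: open {c} ∋ x has {c} ∩ (A ∖ {c}) = ∅, so x is NOT a limit point.
  x = d: open {d} ∋ x has {d} ∩ (A ∖ {d}) = ∅, so x is NOT a limit point.
  x = e: open {e} ∋ x has {e} ∩ (A ∖ {e}) = ∅, so x is NOT a limit point.
Collecting: A' = {b}.


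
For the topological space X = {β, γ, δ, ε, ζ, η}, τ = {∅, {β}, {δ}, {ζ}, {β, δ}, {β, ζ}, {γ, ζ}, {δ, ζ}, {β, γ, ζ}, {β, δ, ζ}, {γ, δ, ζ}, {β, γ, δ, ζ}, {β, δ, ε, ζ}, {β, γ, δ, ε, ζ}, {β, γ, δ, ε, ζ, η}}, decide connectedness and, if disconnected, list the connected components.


(X, τ) is connected.

Find clopen sets (U ∈ τ with X ∖ U ∈ τ):
  U = ∅, X ∖ U = {β, γ, δ, ε, ζ, η} — both open, so U is clopen.
  U = {β, γ, δ, ε, ζ, η}, X ∖ U = ∅ — both open, so U is clopen.
Only trivial clopens (∅ and X) exist, so (X, τ) is connected.
Compute connected components by grouping points that agree on all clopens:
  component: {β, γ, δ, ε, ζ, η}


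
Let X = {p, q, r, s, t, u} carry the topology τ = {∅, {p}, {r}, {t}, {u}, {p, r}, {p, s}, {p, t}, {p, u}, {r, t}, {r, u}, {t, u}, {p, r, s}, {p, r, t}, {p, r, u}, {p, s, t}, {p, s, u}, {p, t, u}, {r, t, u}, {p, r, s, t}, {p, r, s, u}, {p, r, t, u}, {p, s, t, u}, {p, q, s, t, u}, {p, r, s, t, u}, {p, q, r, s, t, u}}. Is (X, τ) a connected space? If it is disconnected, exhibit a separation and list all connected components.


(X, τ) is disconnected; components = [{r}, {p, q, s, t, u}].

Find clopen sets (U ∈ τ with X ∖ U ∈ τ):
  U = ∅, X ∖ U = {p, q, r, s, t, u} — both open, so U is clopen.
  U = {r}, X ∖ U = {p, q, s, t, u} — both open, so U is clopen.
  U = {p, q, s, t, u}, X ∖ U = {r} — both open, so U is clopen.
  U = {p, q, r, s, t, u}, X ∖ U = ∅ — both open, so U is clopen.
Nontrivial clopen(s) exist: e.g. {r}. So (X, τ) is disconnected.
Compute connected components by grouping points that agree on all clopens:
  component: {r}
  component: {p, q, s, t, u}


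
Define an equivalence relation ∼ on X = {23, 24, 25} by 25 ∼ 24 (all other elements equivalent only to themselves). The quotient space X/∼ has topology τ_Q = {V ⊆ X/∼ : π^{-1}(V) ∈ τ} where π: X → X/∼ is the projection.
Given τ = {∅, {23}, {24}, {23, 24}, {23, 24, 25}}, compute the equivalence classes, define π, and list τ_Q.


X/∼ = {[23], [24=25]}; |τ_Q| = 3.

Equivalence classes: [23], [24=25].
Quotient map π: X → X/∼ sends 23 ↦ [23], 24 ↦ [24=25], 25 ↦ [24=25].
For each subset V ⊆ X/∼, compute π^{-1}(V) ⊆ X and check whether π^{-1}(V) ∈ τ. V is open in τ_Q iff π^{-1}(V) ∈ τ.
  V = {}: π^{-1}(V) = ∅ ∈ τ ✓.
  V = {[23]}: π^{-1}(V) = {23} ∈ τ ✓.
  V = {[24=25]}: π^{-1}(V) = {24, 25} ∉ τ ✗.
  V = {[23], [24=25]}: π^{-1}(V) = {23, 24, 25} ∈ τ ✓.
Open sets in the quotient: τ_Q = {{}, {[23]}, {[23], [24=25]}} (3 elements).


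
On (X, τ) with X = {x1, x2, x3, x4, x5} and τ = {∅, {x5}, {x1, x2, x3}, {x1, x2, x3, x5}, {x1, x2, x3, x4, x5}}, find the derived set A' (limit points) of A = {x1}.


A' = {x2, x3, x4}

For each x ∈ X, list the open sets U ∈ τ with x ∈ U, then check whether U ∩ (A ∖ {x}) ≠ ∅ for every such U.
  x = x1: open {x1, x2, x3} ∋ x has {x1, x2, x3} ∩ (A ∖ {x1}) = ∅, so x is NOT a limit point.
  x = x2: opens ∋ x are {x1, x2, x3}, {x1, x2, x3, x5}, {x1, x2, x3, x4, x5}; each meets A ∖ {x2}, so x IS a limit point.
  x = x3: opens ∋ x are {x1, x2, x3}, {x1, x2, x3, x5}, {x1, x2, x3, x4, x5}; each meets A ∖ {x3}, so x IS a limit point.
  x = x4: opens ∋ x are {x1, x2, x3, x4, x5}; each meets A ∖ {x4}, so x IS a limit point.
  x = x5: open {x5} ∋ x has {x5} ∩ (A ∖ {x5}) = ∅, so x is NOT a limit point.
Collecting: A' = {x2, x3, x4}.


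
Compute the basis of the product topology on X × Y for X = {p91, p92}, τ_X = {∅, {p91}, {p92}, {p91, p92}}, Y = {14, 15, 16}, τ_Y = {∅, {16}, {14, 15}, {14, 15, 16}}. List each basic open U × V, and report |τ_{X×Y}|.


Basis B = {∅ × ∅, {p91} × {16}, {p92} × {16}, {p91} × {14, 15}, {p91, p92} × {16}, {p92} × {14, 15}, {p91} × {14, 15, 16}, {p92} × {14, 15, 16}, {p91, p92} × {14, 15}, {p91, p92} × {14, 15, 16}}; |τ_{X×Y}| = 16.

Enumerate products U × V with U ∈ τ_X, V ∈ τ_Y (deduplicated):
  ∅ × ∅ = {} (∅)
  {p91} × {16} = {(p91,16)}
  {p92} × {16} = {(p92,16)}
  {p91} × {14, 15} = {(p91,14), (p91,15)}
  {p91, p92} × {16} = {(p91,16), (p92,16)}
  {p92} × {14, 15} = {(p92,14), (p92,15)}
  {p91} × {14, 15, 16} = {(p91,14), (p91,15), (p91,16)}
  {p92} × {14, 15, 16} = {(p92,14), (p92,15), (p92,16)}
  {p91, p92} × {14, 15} = {(p91,14), (p91,15), (p92,14), (p92,15)}
  {p91, p92} × {14, 15, 16} = {(p91,14), (p91,15), (p91,16), (p92,14), (p92,15), (p92,16)}
These 10 distinct sets form the basis B.
Close under arbitrary unions to get τ_{X×Y}; counting gives |τ_{X×Y}| = 16.


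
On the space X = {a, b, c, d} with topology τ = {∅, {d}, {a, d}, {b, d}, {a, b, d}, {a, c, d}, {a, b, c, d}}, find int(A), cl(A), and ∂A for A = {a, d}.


int(A) = {a, d}, cl(A) = {a, b, c, d}, ∂A = {b, c}.

Closed sets in (X, τ) are complements of opens:
  closed(X, τ) = {∅, {b}, {c}, {a, c}, {b, c}, {a, b, c}, {a, b, c, d}}.
int(A) = ⋃ {U ∈ τ : U ⊆ A}. Opens contained in A: ∅, {d}, {a, d}.
Taking the union of these: int(A) = {a, d}.
cl(A) = ⋂ {C closed : A ⊆ C}. Closed sets containing A: {a, b, c, d}.
Intersecting these: cl(A) = {a, b, c, d}.
∂A = cl(A) ∖ int(A) = {a, b, c, d} ∖ {a, d} = {b, c}.


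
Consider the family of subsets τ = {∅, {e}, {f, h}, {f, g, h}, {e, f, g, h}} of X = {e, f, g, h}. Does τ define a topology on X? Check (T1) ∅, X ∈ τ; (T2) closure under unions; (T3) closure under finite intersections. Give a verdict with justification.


τ is NOT a topology on X.

Axiom (T1): ∅ ∈ τ? Yes; X ∈ τ? Yes.
Axiom (T2/T3): check pairwise unions and intersections of members of τ.
Counterexample for (T2): {e} ∪ {f, h} = {e, f, h} ∉ τ. Therefore τ is NOT a topology.


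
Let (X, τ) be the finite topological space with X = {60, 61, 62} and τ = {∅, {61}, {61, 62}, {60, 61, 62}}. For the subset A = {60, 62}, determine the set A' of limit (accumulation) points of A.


A' = {60}

For each x ∈ X, list the open sets U ∈ τ with x ∈ U, then check whether U ∩ (A ∖ {x}) ≠ ∅ for every such U.
  x = 60: opens ∋ x are {60, 61, 62}; each meets A ∖ {60}, so x IS a limit point.
  x = 61: open {61} ∋ x has {61} ∩ (A ∖ {61}) = ∅, so x is NOT a limit point.
  x = 62: open {61, 62} ∋ x has {61, 62} ∩ (A ∖ {62}) = ∅, so x is NOT a limit point.
Collecting: A' = {60}.


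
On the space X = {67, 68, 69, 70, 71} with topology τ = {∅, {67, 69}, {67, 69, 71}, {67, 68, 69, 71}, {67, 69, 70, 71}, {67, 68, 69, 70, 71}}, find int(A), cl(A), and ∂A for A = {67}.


int(A) = ∅, cl(A) = {67, 68, 69, 70, 71}, ∂A = {67, 68, 69, 70, 71}.

Closed sets in (X, τ) are complements of opens:
  closed(X, τ) = {∅, {68}, {70}, {68, 70}, {68, 70, 71}, {67, 68, 69, 70, 71}}.
int(A) = ⋃ {U ∈ τ : U ⊆ A}. Opens contained in A: ∅.
Taking the union of these: int(A) = ∅.
cl(A) = ⋂ {C closed : A ⊆ C}. Closed sets containing A: {67, 68, 69, 70, 71}.
Intersecting these: cl(A) = {67, 68, 69, 70, 71}.
∂A = cl(A) ∖ int(A) = {67, 68, 69, 70, 71} ∖ ∅ = {67, 68, 69, 70, 71}.


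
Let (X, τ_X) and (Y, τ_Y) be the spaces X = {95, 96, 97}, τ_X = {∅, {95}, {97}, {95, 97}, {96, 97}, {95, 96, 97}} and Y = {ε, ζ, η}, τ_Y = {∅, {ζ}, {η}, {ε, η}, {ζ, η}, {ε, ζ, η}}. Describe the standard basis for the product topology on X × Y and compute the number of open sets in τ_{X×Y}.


Basis B = {∅ × ∅, {95} × {ζ}, {95} × {η}, {97} × {ζ}, {97} × {η}, {95} × {ε, η}, {95} × {ζ, η}, {95, 97} × {ζ}, {95, 97} × {η}, {96, 97} × {ζ}, {96, 97} × {η}, {97} × {ε, η}, {97} × {ζ, η}, {95} × {ε, ζ, η}, {95, 96, 97} × {ζ}, {95, 96, 97} × {η}, {97} × {ε, ζ, η}, {95, 97} × {ε, η}, {95, 97} × {ζ, η}, {96, 97} × {ε, η}, {96, 97} × {ζ, η}, {95, 97} × {ε, ζ, η}, {95, 96, 97} × {ε, η}, {95, 96, 97} × {ζ, η}, {96, 97} × {ε, ζ, η}, {95, 96, 97} × {ε, ζ, η}}; |τ_{X×Y}| = 108.

Enumerate products U × V with U ∈ τ_X, V ∈ τ_Y (deduplicated):
  ∅ × ∅ = {} (∅)
  {95} × {ζ} = {(95,ζ)}
  {95} × {η} = {(95,η)}
  {97} × {ζ} = {(97,ζ)}
  {97} × {η} = {(97,η)}
  {95} × {ε, η} = {(95,ε), (95,η)}
  {95} × {ζ, η} = {(95,ζ), (95,η)}
  {95, 97} × {ζ} = {(95,ζ), (97,ζ)}
  {95, 97} × {η} = {(95,η), (97,η)}
  {96, 97} × {ζ} = {(96,ζ), (97,ζ)}
  {96, 97} × {η} = {(96,η), (97,η)}
  {97} × {ε, η} = {(97,ε), (97,η)}
  {97} × {ζ, η} = {(97,ζ), (97,η)}
  {95} × {ε, ζ, η} = {(95,ε), (95,ζ), (95,η)}
  {95, 96, 97} × {ζ} = {(95,ζ), (96,ζ), (97,ζ)}
  {95, 96, 97} × {η} = {(95,η), (96,η), (97,η)}
  {97} × {ε, ζ, η} = {(97,ε), (97,ζ), (97,η)}
  {95, 97} × {ε, η} = {(95,ε), (95,η), (97,ε), (97,η)}
  {95, 97} × {ζ, η} = {(95,ζ), (95,η), (97,ζ), (97,η)}
  {96, 97} × {ε, η} = {(96,ε), (96,η), (97,ε), (97,η)}
  {96, 97} × {ζ, η} = {(96,ζ), (96,η), (97,ζ), (97,η)}
  {95, 97} × {ε, ζ, η} = {(95,ε), (95,ζ), (95,η), (97,ε), (97,ζ), (97,η)}
  {95, 96, 97} × {ε, η} = {(95,ε), (95,η), (96,ε), (96,η), (97,ε), (97,η)}
  {95, 96, 97} × {ζ, η} = {(95,ζ), (95,η), (96,ζ), (96,η), (97,ζ), (97,η)}
  {96, 97} × {ε, ζ, η} = {(96,ε), (96,ζ), (96,η), (97,ε), (97,ζ), (97,η)}
  {95, 96, 97} × {ε, ζ, η} = {(95,ε), (95,ζ), (95,η), (96,ε), (96,ζ), (96,η), (97,ε), (97,ζ), (97,η)}
These 26 distinct sets form the basis B.
Close under arbitrary unions to get τ_{X×Y}; counting gives |τ_{X×Y}| = 108.


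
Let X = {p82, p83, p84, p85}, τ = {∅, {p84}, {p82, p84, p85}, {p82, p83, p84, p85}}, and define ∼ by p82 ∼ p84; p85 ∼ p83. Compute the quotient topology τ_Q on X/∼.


X/∼ = {[p82=p84], [p83=p85]}; |τ_Q| = 2.

Equivalence classes: [p82=p84], [p83=p85].
Quotient map π: X → X/∼ sends p82 ↦ [p82=p84], p83 ↦ [p83=p85], p84 ↦ [p82=p84], p85 ↦ [p83=p85].
For each subset V ⊆ X/∼, compute π^{-1}(V) ⊆ X and check whether π^{-1}(V) ∈ τ. V is open in τ_Q iff π^{-1}(V) ∈ τ.
  V = {}: π^{-1}(V) = ∅ ∈ τ ✓.
  V = {[p82=p84]}: π^{-1}(V) = {p82, p84} ∉ τ ✗.
  V = {[p83=p85]}: π^{-1}(V) = {p83, p85} ∉ τ ✗.
  V = {[p82=p84], [p83=p85]}: π^{-1}(V) = {p82, p83, p84, p85} ∈ τ ✓.
Open sets in the quotient: τ_Q = {{}, {[p82=p84], [p83=p85]}} (2 elements).


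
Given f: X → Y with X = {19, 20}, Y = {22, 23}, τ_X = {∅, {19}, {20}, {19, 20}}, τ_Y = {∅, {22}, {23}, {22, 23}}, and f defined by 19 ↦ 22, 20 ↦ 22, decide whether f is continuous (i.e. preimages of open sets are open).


f IS continuous.

Compute f^{-1}(U) for each U ∈ τ_Y:
  U = ∅: f^{-1}(U) = ∅ ∈ τ_X ✓.
  U = {22}: f^{-1}(U) = {19, 20} ∈ τ_X ✓.
  U = {23}: f^{-1}(U) = ∅ ∈ τ_X ✓.
  U = {22, 23}: f^{-1}(U) = {19, 20} ∈ τ_X ✓.
Every preimage lies in τ_X, so f IS continuous.


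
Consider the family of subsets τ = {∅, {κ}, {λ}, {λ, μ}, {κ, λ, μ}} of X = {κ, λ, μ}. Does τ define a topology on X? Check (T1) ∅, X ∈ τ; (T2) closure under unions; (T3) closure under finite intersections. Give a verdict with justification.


τ is NOT a topology on X.

Axiom (T1): ∅ ∈ τ? Yes; X ∈ τ? Yes.
Axiom (T2/T3): check pairwise unions and intersections of members of τ.
Counterexample for (T2): {κ} ∪ {λ} = {κ, λ} ∉ τ. Therefore τ is NOT a topology.


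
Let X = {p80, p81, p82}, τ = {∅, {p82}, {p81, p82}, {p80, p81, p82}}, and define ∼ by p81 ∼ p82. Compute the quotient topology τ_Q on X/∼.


X/∼ = {[p80], [p81=p82]}; |τ_Q| = 3.

Equivalence classes: [p80], [p81=p82].
Quotient map π: X → X/∼ sends p80 ↦ [p80], p81 ↦ [p81=p82], p82 ↦ [p81=p82].
For each subset V ⊆ X/∼, compute π^{-1}(V) ⊆ X and check whether π^{-1}(V) ∈ τ. V is open in τ_Q iff π^{-1}(V) ∈ τ.
  V = {}: π^{-1}(V) = ∅ ∈ τ ✓.
  V = {[p80]}: π^{-1}(V) = {p80} ∉ τ ✗.
  V = {[p81=p82]}: π^{-1}(V) = {p81, p82} ∈ τ ✓.
  V = {[p80], [p81=p82]}: π^{-1}(V) = {p80, p81, p82} ∈ τ ✓.
Open sets in the quotient: τ_Q = {{}, {[p81=p82]}, {[p80], [p81=p82]}} (3 elements).


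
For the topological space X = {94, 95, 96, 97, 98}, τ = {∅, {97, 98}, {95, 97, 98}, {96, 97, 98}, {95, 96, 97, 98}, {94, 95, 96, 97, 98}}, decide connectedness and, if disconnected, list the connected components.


(X, τ) is connected.

Find clopen sets (U ∈ τ with X ∖ U ∈ τ):
  U = ∅, X ∖ U = {94, 95, 96, 97, 98} — both open, so U is clopen.
  U = {94, 95, 96, 97, 98}, X ∖ U = ∅ — both open, so U is clopen.
Only trivial clopens (∅ and X) exist, so (X, τ) is connected.
Compute connected components by grouping points that agree on all clopens:
  component: {94, 95, 96, 97, 98}


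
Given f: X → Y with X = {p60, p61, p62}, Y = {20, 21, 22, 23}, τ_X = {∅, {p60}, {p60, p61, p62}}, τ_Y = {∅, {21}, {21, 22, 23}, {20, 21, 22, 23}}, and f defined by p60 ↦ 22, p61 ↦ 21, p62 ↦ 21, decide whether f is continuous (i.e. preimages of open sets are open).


f is NOT continuous.

Compute f^{-1}(U) for each U ∈ τ_Y:
  U = ∅: f^{-1}(U) = ∅ ∈ τ_X ✓.
  U = {21}: f^{-1}(U) = {p61, p62} ∉ τ_X ✗.
  U = {21, 22, 23}: f^{-1}(U) = {p60, p61, p62} ∈ τ_X ✓.
  U = {20, 21, 22, 23}: f^{-1}(U) = {p60, p61, p62} ∈ τ_X ✓.
Found U = {21} with f^{-1}(U) = {p61, p62} not in τ_X. Therefore f is NOT continuous.


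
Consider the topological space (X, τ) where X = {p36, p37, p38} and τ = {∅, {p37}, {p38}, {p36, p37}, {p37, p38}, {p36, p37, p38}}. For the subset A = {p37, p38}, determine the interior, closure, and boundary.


int(A) = {p37, p38}, cl(A) = {p36, p37, p38}, ∂A = {p36}.

Closed sets in (X, τ) are complements of opens:
  closed(X, τ) = {∅, {p36}, {p38}, {p36, p37}, {p36, p38}, {p36, p37, p38}}.
int(A) = ⋃ {U ∈ τ : U ⊆ A}. Opens contained in A: ∅, {p37}, {p38}, {p37, p38}.
Taking the union of these: int(A) = {p37, p38}.
cl(A) = ⋂ {C closed : A ⊆ C}. Closed sets containing A: {p36, p37, p38}.
Intersecting these: cl(A) = {p36, p37, p38}.
∂A = cl(A) ∖ int(A) = {p36, p37, p38} ∖ {p37, p38} = {p36}.


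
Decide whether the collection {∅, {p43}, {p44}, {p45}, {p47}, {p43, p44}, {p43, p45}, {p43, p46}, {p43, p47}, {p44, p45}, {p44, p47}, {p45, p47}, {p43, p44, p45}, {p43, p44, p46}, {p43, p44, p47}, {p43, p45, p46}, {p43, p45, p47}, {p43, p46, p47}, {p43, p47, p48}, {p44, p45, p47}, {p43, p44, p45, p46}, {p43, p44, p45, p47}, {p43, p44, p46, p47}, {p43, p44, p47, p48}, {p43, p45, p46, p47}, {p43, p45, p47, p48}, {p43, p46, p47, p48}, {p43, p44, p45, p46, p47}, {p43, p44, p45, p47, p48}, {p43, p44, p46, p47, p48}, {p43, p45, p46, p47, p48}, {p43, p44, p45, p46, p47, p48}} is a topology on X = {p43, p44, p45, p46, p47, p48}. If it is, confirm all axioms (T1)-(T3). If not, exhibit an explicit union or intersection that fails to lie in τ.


τ IS a topology on X.

Axiom (T1): ∅ ∈ τ? Yes; X ∈ τ? Yes.
Axiom (T2/T3): check pairwise unions and intersections of members of τ.
All pairwise intersections and unions checked — each lies in τ. Therefore τ satisfies (T1), (T2), (T3): it IS a topology on X.


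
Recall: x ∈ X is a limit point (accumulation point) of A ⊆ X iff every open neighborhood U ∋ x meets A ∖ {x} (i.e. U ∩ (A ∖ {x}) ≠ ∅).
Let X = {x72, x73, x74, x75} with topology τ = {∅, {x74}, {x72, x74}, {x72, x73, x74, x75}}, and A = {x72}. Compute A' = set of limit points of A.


A' = {x73, x75}

For each x ∈ X, list the open sets U ∈ τ with x ∈ U, then check whether U ∩ (A ∖ {x}) ≠ ∅ for every such U.
  x = x72: open {x72, x74} ∋ x has {x72, x74} ∩ (A ∖ {x72}) = ∅, so x is NOT a limit point.
  x = x73: opens ∋ x are {x72, x73, x74, x75}; each meets A ∖ {x73}, so x IS a limit point.
  x = x74: open {x74} ∋ x has {x74} ∩ (A ∖ {x74}) = ∅, so x is NOT a limit point.
  x = x75: opens ∋ x are {x72, x73, x74, x75}; each meets A ∖ {x75}, so x IS a limit point.
Collecting: A' = {x73, x75}.


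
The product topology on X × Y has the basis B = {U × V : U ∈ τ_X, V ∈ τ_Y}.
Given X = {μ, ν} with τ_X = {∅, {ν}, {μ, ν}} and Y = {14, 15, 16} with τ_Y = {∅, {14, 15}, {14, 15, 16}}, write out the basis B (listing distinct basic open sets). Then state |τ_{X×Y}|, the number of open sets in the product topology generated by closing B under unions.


Basis B = {∅ × ∅, {ν} × {14, 15}, {ν} × {14, 15, 16}, {μ, ν} × {14, 15}, {μ, ν} × {14, 15, 16}}; |τ_{X×Y}| = 6.

Enumerate products U × V with U ∈ τ_X, V ∈ τ_Y (deduplicated):
  ∅ × ∅ = {} (∅)
  {ν} × {14, 15} = {(ν,14), (ν,15)}
  {ν} × {14, 15, 16} = {(ν,14), (ν,15), (ν,16)}
  {μ, ν} × {14, 15} = {(μ,14), (μ,15), (ν,14), (ν,15)}
  {μ, ν} × {14, 15, 16} = {(μ,14), (μ,15), (μ,16), (ν,14), (ν,15), (ν,16)}
These 5 distinct sets form the basis B.
Close under arbitrary unions to get τ_{X×Y}; counting gives |τ_{X×Y}| = 6.


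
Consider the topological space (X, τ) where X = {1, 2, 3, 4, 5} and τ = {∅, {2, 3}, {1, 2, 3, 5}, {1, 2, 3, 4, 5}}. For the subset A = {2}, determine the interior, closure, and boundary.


int(A) = ∅, cl(A) = {1, 2, 3, 4, 5}, ∂A = {1, 2, 3, 4, 5}.

Closed sets in (X, τ) are complements of opens:
  closed(X, τ) = {∅, {4}, {1, 4, 5}, {1, 2, 3, 4, 5}}.
int(A) = ⋃ {U ∈ τ : U ⊆ A}. Opens contained in A: ∅.
Taking the union of these: int(A) = ∅.
cl(A) = ⋂ {C closed : A ⊆ C}. Closed sets containing A: {1, 2, 3, 4, 5}.
Intersecting these: cl(A) = {1, 2, 3, 4, 5}.
∂A = cl(A) ∖ int(A) = {1, 2, 3, 4, 5} ∖ ∅ = {1, 2, 3, 4, 5}.


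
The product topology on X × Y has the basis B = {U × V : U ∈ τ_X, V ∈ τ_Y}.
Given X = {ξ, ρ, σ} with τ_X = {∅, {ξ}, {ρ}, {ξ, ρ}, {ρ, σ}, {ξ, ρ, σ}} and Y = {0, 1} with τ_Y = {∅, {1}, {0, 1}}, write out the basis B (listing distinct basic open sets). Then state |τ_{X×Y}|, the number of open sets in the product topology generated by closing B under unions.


Basis B = {∅ × ∅, {ξ} × {1}, {ρ} × {1}, {ξ} × {0, 1}, {ξ, ρ} × {1}, {ρ} × {0, 1}, {ρ, σ} × {1}, {ξ, ρ, σ} × {1}, {ξ, ρ} × {0, 1}, {ρ, σ} × {0, 1}, {ξ, ρ, σ} × {0, 1}}; |τ_{X×Y}| = 18.

Enumerate products U × V with U ∈ τ_X, V ∈ τ_Y (deduplicated):
  ∅ × ∅ = {} (∅)
  {ξ} × {1} = {(ξ,1)}
  {ρ} × {1} = {(ρ,1)}
  {ξ} × {0, 1} = {(ξ,0), (ξ,1)}
  {ξ, ρ} × {1} = {(ξ,1), (ρ,1)}
  {ρ} × {0, 1} = {(ρ,0), (ρ,1)}
  {ρ, σ} × {1} = {(ρ,1), (σ,1)}
  {ξ, ρ, σ} × {1} = {(ξ,1), (ρ,1), (σ,1)}
  {ξ, ρ} × {0, 1} = {(ξ,0), (ξ,1), (ρ,0), (ρ,1)}
  {ρ, σ} × {0, 1} = {(ρ,0), (ρ,1), (σ,0), (σ,1)}
  {ξ, ρ, σ} × {0, 1} = {(ξ,0), (ξ,1), (ρ,0), (ρ,1), (σ,0), (σ,1)}
These 11 distinct sets form the basis B.
Close under arbitrary unions to get τ_{X×Y}; counting gives |τ_{X×Y}| = 18.


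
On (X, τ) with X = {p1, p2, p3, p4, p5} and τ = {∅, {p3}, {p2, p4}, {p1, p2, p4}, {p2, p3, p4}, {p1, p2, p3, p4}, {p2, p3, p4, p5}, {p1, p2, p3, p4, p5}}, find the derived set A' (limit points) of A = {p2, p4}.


A' = {p1, p2, p4, p5}

For each x ∈ X, list the open sets U ∈ τ with x ∈ U, then check whether U ∩ (A ∖ {x}) ≠ ∅ for every such U.
  x = p1: opens ∋ x are {p1, p2, p4}, {p1, p2, p3, p4}, {p1, p2, p3, p4, p5}; each meets A ∖ {p1}, so x IS a limit point.
  x = p2: opens ∋ x are {p2, p4}, {p1, p2, p4}, {p2, p3, p4}, {p1, p2, p3, p4}, {p2, p3, p4, p5}, {p1, p2, p3, p4, p5}; each meets A ∖ {p2}, so x IS a limit point.
  x = p3: open {p3} ∋ x has {p3} ∩ (A ∖ {p3}) = ∅, so x is NOT a limit point.
  x = p4: opens ∋ x are {p2, p4}, {p1, p2, p4}, {p2, p3, p4}, {p1, p2, p3, p4}, {p2, p3, p4, p5}, {p1, p2, p3, p4, p5}; each meets A ∖ {p4}, so x IS a limit point.
  x = p5: opens ∋ x are {p2, p3, p4, p5}, {p1, p2, p3, p4, p5}; each meets A ∖ {p5}, so x IS a limit point.
Collecting: A' = {p1, p2, p4, p5}.


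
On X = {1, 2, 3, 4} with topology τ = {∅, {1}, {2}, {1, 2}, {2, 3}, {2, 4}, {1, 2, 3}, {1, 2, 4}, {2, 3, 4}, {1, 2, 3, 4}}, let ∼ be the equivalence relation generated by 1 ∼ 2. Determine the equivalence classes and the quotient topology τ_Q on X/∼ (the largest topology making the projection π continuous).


X/∼ = {[1=2], [3], [4]}; |τ_Q| = 5.

Equivalence classes: [1=2], [3], [4].
Quotient map π: X → X/∼ sends 1 ↦ [1=2], 2 ↦ [1=2], 3 ↦ [3], 4 ↦ [4].
For each subset V ⊆ X/∼, compute π^{-1}(V) ⊆ X and check whether π^{-1}(V) ∈ τ. V is open in τ_Q iff π^{-1}(V) ∈ τ.
  V = {}: π^{-1}(V) = ∅ ∈ τ ✓.
  V = {[1=2]}: π^{-1}(V) = {1, 2} ∈ τ ✓.
  V = {[3]}: π^{-1}(V) = {3} ∉ τ ✗.
  V = {[1=2], [3]}: π^{-1}(V) = {1, 2, 3} ∈ τ ✓.
  V = {[4]}: π^{-1}(V) = {4} ∉ τ ✗.
  V = {[1=2], [4]}: π^{-1}(V) = {1, 2, 4} ∈ τ ✓.
  V = {[3], [4]}: π^{-1}(V) = {3, 4} ∉ τ ✗.
  V = {[1=2], [3], [4]}: π^{-1}(V) = {1, 2, 3, 4} ∈ τ ✓.
Open sets in the quotient: τ_Q = {{}, {[1=2]}, {[1=2], [3]}, {[1=2], [4]}, {[1=2], [3], [4]}} (5 elements).


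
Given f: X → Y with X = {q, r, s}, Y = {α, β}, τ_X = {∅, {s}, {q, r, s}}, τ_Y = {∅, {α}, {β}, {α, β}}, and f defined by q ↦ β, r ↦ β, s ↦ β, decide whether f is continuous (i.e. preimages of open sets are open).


f IS continuous.

Compute f^{-1}(U) for each U ∈ τ_Y:
  U = ∅: f^{-1}(U) = ∅ ∈ τ_X ✓.
  U = {α}: f^{-1}(U) = ∅ ∈ τ_X ✓.
  U = {β}: f^{-1}(U) = {q, r, s} ∈ τ_X ✓.
  U = {α, β}: f^{-1}(U) = {q, r, s} ∈ τ_X ✓.
Every preimage lies in τ_X, so f IS continuous.
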